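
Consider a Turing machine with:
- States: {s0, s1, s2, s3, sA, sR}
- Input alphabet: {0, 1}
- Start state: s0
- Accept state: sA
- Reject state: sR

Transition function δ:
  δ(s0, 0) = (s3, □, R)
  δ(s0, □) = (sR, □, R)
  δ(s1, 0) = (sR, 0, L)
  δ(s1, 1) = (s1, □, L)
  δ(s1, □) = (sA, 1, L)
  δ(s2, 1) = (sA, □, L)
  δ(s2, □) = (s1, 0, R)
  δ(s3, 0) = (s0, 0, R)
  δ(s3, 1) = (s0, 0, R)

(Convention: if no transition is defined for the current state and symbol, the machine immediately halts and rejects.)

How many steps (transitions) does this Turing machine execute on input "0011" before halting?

Execution trace:
Initial: [s0]0011
Step 1: δ(s0, 0) = (s3, □, R) → □[s3]011
Step 2: δ(s3, 0) = (s0, 0, R) → □0[s0]11

No transition is defined for δ(s0, 1). By convention the machine halts and rejects.

The machine executed 2 steps before halting.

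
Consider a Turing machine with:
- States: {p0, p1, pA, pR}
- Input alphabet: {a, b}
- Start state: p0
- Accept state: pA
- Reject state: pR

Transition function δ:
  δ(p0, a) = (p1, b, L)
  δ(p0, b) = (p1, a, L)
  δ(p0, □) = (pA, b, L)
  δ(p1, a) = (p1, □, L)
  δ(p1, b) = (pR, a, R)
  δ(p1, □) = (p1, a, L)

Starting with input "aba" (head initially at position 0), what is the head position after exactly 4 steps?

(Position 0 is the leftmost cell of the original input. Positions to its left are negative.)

Execution trace (head position shown):
Step 0: [p0]aba  (head at position 0)
Step 1: move left → [p1]□bba  (head at position -1)
Step 2: move left → [p1]□abba  (head at position -2)
Step 3: move left → [p1]□aabba  (head at position -3)
Step 4: move left → [p1]□aaabba  (head at position -4)

After 4 steps, the head is at position -4.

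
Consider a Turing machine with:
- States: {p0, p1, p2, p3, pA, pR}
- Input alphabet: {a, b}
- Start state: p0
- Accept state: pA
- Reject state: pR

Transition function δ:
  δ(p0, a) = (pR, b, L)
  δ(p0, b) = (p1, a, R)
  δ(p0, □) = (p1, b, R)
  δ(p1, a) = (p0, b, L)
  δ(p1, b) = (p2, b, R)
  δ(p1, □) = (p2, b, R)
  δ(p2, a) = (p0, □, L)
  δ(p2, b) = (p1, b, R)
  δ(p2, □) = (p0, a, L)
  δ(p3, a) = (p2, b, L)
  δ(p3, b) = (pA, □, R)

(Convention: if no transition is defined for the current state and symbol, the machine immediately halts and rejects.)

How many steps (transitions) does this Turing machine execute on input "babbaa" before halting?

Execution trace:
Initial: [p0]babbaa
Step 1: δ(p0, b) = (p1, a, R) → a[p1]abbaa
Step 2: δ(p1, a) = (p0, b, L) → [p0]abbbaa
Step 3: δ(p0, a) = (pR, b, L) → [pR]□bbbbaa

The machine reaches the reject state pR and halts.

The machine executed 3 steps before halting.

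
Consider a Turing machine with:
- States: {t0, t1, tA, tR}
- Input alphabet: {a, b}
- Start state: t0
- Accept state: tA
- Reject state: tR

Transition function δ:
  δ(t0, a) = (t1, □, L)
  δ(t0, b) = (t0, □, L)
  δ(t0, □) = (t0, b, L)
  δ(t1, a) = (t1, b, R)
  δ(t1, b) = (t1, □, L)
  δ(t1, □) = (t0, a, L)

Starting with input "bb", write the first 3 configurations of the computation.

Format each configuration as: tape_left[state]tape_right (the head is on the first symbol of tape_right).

Transitions applied:
Step 1: δ(t0, b) = (t0, □, L)
Step 2: δ(t0, □) = (t0, b, L)

The first 3 configurations are:
[t0]bb ⊢ [t0]□□b ⊢ [t0]□b□b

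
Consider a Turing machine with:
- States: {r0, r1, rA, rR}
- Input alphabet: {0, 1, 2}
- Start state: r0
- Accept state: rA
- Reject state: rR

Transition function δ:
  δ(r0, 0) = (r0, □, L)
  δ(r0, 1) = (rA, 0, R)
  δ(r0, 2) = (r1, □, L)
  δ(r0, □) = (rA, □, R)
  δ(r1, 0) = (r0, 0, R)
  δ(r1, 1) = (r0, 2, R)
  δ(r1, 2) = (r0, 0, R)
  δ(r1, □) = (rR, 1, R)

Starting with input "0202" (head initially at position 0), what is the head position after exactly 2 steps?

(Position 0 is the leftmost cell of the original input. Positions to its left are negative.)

Execution trace (head position shown):
Step 0: [r0]0202  (head at position 0)
Step 1: move left → [r0]□□202  (head at position -1)
Step 2: move right → □[rA]□202  (head at position 0)

After 2 steps, the head is at position 0.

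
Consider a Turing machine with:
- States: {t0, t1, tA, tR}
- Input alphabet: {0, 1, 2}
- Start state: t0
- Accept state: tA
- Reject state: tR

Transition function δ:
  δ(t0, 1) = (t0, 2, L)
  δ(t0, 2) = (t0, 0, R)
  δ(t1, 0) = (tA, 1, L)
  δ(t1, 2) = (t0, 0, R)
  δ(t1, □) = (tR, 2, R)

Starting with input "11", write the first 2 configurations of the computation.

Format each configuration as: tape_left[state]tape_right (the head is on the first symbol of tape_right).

Transitions applied:
Step 1: δ(t0, 1) = (t0, 2, L)

The first 2 configurations are:
[t0]11 ⊢ [t0]□21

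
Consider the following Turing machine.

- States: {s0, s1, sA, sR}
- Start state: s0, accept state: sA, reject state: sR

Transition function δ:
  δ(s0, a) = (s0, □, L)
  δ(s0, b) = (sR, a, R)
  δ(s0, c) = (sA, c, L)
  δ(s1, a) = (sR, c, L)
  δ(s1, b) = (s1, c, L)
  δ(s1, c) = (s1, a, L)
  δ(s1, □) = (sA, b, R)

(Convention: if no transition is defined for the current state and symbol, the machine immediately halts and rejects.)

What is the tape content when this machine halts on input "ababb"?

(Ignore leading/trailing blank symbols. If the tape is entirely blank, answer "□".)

Execution trace:
Initial: [s0]ababb
Step 1: δ(s0, a) = (s0, □, L) → [s0]□□babb

No transition is defined for δ(s0, □). By convention the machine halts and rejects.

Final tape (ignoring leading/trailing blanks): babb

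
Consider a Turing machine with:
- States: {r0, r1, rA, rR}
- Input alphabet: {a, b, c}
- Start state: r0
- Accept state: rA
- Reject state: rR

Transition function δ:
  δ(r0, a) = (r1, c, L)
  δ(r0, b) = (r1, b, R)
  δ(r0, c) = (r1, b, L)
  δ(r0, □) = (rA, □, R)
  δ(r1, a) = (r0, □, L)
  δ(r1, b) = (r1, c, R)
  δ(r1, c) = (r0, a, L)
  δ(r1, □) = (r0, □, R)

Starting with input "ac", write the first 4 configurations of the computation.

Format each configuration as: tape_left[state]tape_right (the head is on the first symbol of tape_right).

Transitions applied:
Step 1: δ(r0, a) = (r1, c, L)
Step 2: δ(r1, □) = (r0, □, R)
Step 3: δ(r0, c) = (r1, b, L)

The first 4 configurations are:
[r0]ac ⊢ [r1]□cc ⊢ □[r0]cc ⊢ [r1]□bc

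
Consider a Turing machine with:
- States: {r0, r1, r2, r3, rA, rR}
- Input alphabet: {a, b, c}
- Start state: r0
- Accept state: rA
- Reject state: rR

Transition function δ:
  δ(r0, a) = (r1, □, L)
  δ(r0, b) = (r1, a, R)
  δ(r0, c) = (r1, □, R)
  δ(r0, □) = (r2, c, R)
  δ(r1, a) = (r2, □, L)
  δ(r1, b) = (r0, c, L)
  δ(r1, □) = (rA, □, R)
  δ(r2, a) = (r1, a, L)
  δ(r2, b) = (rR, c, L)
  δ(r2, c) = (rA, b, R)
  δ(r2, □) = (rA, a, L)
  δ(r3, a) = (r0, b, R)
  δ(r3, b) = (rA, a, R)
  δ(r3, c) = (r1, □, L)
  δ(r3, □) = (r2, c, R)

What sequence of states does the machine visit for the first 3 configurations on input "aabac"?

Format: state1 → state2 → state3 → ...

Execution trace:
Initial: [r0]aabac
Step 1: δ(r0, a) = (r1, □, L) → [r1]□□abac
Step 2: δ(r1, □) = (rA, □, R) → □[rA]□abac

The machine reaches the accept state rA and halts.

State sequence: r0 → r1 → rA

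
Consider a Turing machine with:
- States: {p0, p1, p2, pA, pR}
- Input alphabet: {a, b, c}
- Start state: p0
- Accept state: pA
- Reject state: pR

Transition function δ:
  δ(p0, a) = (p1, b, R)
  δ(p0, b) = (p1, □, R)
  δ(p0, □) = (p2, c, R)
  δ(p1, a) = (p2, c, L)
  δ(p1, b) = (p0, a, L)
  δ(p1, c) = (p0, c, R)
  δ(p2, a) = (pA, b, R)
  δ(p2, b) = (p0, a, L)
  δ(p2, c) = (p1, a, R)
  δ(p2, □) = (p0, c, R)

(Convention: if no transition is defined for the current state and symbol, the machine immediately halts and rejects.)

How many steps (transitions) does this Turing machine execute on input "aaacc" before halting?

Execution trace:
Initial: [p0]aaacc
Step 1: δ(p0, a) = (p1, b, R) → b[p1]aacc
Step 2: δ(p1, a) = (p2, c, L) → [p2]bcacc
Step 3: δ(p2, b) = (p0, a, L) → [p0]□acacc
Step 4: δ(p0, □) = (p2, c, R) → c[p2]acacc
Step 5: δ(p2, a) = (pA, b, R) → cb[pA]cacc

The machine reaches the accept state pA and halts.

The machine executed 5 steps before halting.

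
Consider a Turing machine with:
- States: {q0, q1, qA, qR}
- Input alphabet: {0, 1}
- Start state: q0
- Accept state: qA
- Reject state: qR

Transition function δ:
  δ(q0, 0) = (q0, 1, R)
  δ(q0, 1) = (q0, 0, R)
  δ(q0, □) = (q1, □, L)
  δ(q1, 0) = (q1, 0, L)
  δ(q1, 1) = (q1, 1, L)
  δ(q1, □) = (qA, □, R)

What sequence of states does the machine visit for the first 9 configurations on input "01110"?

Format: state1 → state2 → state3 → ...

Execution trace:
Initial: [q0]01110
Step 1: δ(q0, 0) = (q0, 1, R) → 1[q0]1110
Step 2: δ(q0, 1) = (q0, 0, R) → 10[q0]110
Step 3: δ(q0, 1) = (q0, 0, R) → 100[q0]10
Step 4: δ(q0, 1) = (q0, 0, R) → 1000[q0]0
Step 5: δ(q0, 0) = (q0, 1, R) → 10001[q0]□
Step 6: δ(q0, □) = (q1, □, L) → 1000[q1]1□
Step 7: δ(q1, 1) = (q1, 1, L) → 100[q1]01□
Step 8: δ(q1, 0) = (q1, 0, L) → 10[q1]001□

State sequence: q0 → q0 → q0 → q0 → q0 → q0 → q1 → q1 → q1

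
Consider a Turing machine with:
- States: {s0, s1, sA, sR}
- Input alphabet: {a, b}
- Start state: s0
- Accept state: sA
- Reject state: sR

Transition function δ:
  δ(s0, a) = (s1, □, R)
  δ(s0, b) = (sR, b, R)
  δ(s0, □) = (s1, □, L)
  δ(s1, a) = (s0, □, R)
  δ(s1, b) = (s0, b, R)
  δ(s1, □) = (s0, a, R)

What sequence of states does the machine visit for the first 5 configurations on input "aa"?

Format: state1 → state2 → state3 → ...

Execution trace:
Initial: [s0]aa
Step 1: δ(s0, a) = (s1, □, R) → □[s1]a
Step 2: δ(s1, a) = (s0, □, R) → □□[s0]□
Step 3: δ(s0, □) = (s1, □, L) → □[s1]□□
Step 4: δ(s1, □) = (s0, a, R) → □a[s0]□

State sequence: s0 → s1 → s0 → s1 → s0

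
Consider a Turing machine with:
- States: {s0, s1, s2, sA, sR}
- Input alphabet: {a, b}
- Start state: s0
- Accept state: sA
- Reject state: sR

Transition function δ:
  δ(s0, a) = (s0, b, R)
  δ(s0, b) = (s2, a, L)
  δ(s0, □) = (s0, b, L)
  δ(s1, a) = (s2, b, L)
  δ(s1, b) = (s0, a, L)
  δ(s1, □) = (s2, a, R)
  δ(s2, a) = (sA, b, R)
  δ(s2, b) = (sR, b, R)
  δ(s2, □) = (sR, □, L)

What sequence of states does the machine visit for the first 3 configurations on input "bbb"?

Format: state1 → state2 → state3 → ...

Execution trace:
Initial: [s0]bbb
Step 1: δ(s0, b) = (s2, a, L) → [s2]□abb
Step 2: δ(s2, □) = (sR, □, L) → [sR]□□abb

The machine reaches the reject state sR and halts.

State sequence: s0 → s2 → sR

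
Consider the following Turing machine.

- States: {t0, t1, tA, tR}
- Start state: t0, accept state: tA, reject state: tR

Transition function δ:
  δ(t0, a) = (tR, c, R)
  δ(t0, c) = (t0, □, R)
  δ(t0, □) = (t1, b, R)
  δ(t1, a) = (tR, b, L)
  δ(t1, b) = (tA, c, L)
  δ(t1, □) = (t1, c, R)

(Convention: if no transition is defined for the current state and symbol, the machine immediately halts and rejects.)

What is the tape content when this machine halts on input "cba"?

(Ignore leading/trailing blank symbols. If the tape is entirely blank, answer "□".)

Execution trace:
Initial: [t0]cba
Step 1: δ(t0, c) = (t0, □, R) → □[t0]ba

No transition is defined for δ(t0, b). By convention the machine halts and rejects.

Final tape (ignoring leading/trailing blanks): ba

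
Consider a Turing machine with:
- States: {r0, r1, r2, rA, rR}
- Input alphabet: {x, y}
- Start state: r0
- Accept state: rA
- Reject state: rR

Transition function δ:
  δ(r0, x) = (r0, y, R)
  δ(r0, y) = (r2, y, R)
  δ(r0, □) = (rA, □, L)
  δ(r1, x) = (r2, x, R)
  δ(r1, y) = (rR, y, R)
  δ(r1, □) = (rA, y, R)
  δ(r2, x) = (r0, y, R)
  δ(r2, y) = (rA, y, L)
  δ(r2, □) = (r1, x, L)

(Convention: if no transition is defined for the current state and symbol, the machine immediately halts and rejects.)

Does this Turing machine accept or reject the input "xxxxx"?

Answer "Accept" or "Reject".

Execution trace:
Initial: [r0]xxxxx
Step 1: δ(r0, x) = (r0, y, R) → y[r0]xxxx
Step 2: δ(r0, x) = (r0, y, R) → yy[r0]xxx
Step 3: δ(r0, x) = (r0, y, R) → yyy[r0]xx
Step 4: δ(r0, x) = (r0, y, R) → yyyy[r0]x
Step 5: δ(r0, x) = (r0, y, R) → yyyyy[r0]□
Step 6: δ(r0, □) = (rA, □, L) → yyyy[rA]y□

The machine reaches the accept state rA and halts.

Answer: Accept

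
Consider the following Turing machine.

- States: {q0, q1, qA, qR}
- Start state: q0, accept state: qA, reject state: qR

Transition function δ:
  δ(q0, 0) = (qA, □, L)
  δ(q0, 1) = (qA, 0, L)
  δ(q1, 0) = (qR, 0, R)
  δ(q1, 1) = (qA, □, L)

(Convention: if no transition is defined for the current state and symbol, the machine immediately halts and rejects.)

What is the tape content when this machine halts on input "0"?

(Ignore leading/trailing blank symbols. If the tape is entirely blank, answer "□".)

Execution trace:
Initial: [q0]0
Step 1: δ(q0, 0) = (qA, □, L) → [qA]□□

The machine reaches the accept state qA and halts.

Final tape (ignoring leading/trailing blanks): □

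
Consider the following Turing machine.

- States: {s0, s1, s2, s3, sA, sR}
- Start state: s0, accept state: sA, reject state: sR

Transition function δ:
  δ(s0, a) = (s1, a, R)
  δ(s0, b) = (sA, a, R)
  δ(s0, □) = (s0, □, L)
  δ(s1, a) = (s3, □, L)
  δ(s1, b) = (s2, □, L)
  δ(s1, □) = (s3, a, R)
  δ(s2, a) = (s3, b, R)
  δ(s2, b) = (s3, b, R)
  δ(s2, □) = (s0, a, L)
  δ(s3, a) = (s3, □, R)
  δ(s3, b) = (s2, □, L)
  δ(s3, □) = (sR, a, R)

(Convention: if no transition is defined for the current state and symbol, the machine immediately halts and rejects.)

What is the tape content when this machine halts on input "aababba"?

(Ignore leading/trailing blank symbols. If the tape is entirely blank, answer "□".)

Execution trace:
Initial: [s0]aababba
Step 1: δ(s0, a) = (s1, a, R) → a[s1]ababba
Step 2: δ(s1, a) = (s3, □, L) → [s3]a□babba
Step 3: δ(s3, a) = (s3, □, R) → □[s3]□babba
Step 4: δ(s3, □) = (sR, a, R) → □a[sR]babba

The machine reaches the reject state sR and halts.

Final tape (ignoring leading/trailing blanks): ababba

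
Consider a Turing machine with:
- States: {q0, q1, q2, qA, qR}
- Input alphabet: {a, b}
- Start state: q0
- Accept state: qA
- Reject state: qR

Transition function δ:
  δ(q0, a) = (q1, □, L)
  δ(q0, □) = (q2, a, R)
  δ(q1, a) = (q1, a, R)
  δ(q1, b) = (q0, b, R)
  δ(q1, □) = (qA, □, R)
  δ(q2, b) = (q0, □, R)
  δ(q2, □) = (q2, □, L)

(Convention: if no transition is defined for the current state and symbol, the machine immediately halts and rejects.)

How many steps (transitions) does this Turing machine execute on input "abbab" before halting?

Execution trace:
Initial: [q0]abbab
Step 1: δ(q0, a) = (q1, □, L) → [q1]□□bbab
Step 2: δ(q1, □) = (qA, □, R) → □[qA]□bbab

The machine reaches the accept state qA and halts.

The machine executed 2 steps before halting.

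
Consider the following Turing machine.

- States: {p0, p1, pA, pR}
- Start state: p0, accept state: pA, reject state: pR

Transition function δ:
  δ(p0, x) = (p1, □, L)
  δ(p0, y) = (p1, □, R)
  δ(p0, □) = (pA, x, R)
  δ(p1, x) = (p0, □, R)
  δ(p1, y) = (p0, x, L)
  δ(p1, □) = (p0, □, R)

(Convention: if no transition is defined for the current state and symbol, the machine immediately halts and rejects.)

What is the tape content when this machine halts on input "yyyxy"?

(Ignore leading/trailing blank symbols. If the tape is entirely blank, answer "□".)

Execution trace:
Initial: [p0]yyyxy
Step 1: δ(p0, y) = (p1, □, R) → □[p1]yyxy
Step 2: δ(p1, y) = (p0, x, L) → [p0]□xyxy
Step 3: δ(p0, □) = (pA, x, R) → x[pA]xyxy

The machine reaches the accept state pA and halts.

Final tape (ignoring leading/trailing blanks): xxyxy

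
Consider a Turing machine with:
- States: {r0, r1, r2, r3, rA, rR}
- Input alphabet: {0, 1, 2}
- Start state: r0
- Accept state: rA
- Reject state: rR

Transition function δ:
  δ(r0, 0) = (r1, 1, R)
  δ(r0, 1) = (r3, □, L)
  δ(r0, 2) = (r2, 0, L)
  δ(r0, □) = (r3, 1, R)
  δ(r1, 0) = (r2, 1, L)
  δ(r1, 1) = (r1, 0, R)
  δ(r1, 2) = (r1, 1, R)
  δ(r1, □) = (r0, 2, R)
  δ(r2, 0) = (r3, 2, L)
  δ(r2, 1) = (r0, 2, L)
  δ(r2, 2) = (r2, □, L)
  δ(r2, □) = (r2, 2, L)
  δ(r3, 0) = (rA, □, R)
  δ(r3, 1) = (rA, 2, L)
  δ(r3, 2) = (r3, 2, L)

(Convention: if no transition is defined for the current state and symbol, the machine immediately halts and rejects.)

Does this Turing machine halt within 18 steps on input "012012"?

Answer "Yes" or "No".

Execution trace:
Initial: [r0]012012
Step 1: δ(r0, 0) = (r1, 1, R) → 1[r1]12012
Step 2: δ(r1, 1) = (r1, 0, R) → 10[r1]2012
Step 3: δ(r1, 2) = (r1, 1, R) → 101[r1]012
Step 4: δ(r1, 0) = (r2, 1, L) → 10[r2]1112
Step 5: δ(r2, 1) = (r0, 2, L) → 1[r0]02112
Step 6: δ(r0, 0) = (r1, 1, R) → 11[r1]2112
Step 7: δ(r1, 2) = (r1, 1, R) → 111[r1]112
Step 8: δ(r1, 1) = (r1, 0, R) → 1110[r1]12
Step 9: δ(r1, 1) = (r1, 0, R) → 11100[r1]2
Step 10: δ(r1, 2) = (r1, 1, R) → 111001[r1]□
Step 11: δ(r1, □) = (r0, 2, R) → 1110012[r0]□
Step 12: δ(r0, □) = (r3, 1, R) → 11100121[r3]□

No transition is defined for δ(r3, □). By convention the machine halts and rejects.
The machine halted after 12 steps (within the 18-step bound).

Answer: Yes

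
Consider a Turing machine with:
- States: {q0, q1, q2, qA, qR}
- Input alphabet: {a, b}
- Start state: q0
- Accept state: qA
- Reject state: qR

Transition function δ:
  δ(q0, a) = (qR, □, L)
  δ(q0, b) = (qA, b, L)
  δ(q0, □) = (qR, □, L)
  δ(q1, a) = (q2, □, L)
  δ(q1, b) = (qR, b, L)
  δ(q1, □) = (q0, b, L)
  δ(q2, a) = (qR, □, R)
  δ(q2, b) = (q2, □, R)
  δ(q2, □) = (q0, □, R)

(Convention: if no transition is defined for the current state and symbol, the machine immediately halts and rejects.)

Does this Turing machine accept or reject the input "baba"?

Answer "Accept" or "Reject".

Execution trace:
Initial: [q0]baba
Step 1: δ(q0, b) = (qA, b, L) → [qA]□baba

The machine reaches the accept state qA and halts.

Answer: Accept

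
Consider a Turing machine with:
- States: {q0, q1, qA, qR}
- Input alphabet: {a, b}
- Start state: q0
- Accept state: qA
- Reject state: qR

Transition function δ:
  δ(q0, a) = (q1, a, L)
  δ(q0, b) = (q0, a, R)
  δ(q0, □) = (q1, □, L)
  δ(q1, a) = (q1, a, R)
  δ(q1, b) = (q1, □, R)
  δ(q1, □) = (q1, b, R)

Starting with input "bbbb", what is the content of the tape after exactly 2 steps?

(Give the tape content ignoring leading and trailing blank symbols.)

Execution trace:
Initial: [q0]bbbb
Step 1: δ(q0, b) = (q0, a, R) → a[q0]bbb
Step 2: δ(q0, b) = (q0, a, R) → aa[q0]bb

After 2 steps, the tape (ignoring leading/trailing blanks) is: aabb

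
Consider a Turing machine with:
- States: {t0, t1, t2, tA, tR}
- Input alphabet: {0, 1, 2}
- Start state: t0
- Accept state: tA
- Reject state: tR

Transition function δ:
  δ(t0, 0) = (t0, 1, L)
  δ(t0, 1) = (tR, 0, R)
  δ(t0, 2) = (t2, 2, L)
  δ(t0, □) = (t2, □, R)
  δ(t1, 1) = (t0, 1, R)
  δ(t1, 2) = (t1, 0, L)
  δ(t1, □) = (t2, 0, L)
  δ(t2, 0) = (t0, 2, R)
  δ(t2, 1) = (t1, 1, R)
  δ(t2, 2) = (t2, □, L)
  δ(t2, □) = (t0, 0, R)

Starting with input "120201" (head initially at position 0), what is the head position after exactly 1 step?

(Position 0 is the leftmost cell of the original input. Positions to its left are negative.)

Execution trace (head position shown):
Step 0: [t0]120201  (head at position 0)
Step 1: move right → 0[tR]20201  (head at position 1)

After 1 step, the head is at position 1.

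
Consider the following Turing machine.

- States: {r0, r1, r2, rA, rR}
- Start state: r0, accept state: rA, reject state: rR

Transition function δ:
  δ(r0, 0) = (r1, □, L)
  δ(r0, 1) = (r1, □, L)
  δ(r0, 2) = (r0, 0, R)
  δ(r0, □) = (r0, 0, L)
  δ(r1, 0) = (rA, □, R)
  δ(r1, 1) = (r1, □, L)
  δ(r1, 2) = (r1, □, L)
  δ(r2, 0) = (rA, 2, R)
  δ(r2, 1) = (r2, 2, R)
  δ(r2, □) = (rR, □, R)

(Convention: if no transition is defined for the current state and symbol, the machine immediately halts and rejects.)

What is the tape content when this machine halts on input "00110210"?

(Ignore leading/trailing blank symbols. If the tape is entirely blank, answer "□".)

Execution trace:
Initial: [r0]00110210
Step 1: δ(r0, 0) = (r1, □, L) → [r1]□□0110210

No transition is defined for δ(r1, □). By convention the machine halts and rejects.

Final tape (ignoring leading/trailing blanks): 0110210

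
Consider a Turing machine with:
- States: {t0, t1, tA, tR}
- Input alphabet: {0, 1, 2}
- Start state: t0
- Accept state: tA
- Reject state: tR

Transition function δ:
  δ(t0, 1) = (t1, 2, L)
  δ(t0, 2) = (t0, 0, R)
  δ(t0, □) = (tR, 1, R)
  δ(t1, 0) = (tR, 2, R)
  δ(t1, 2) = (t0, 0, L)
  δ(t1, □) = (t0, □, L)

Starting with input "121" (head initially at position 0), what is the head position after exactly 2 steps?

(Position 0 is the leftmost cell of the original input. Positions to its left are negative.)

Execution trace (head position shown):
Step 0: [t0]121  (head at position 0)
Step 1: move left → [t1]□221  (head at position -1)
Step 2: move left → [t0]□□221  (head at position -2)

After 2 steps, the head is at position -2.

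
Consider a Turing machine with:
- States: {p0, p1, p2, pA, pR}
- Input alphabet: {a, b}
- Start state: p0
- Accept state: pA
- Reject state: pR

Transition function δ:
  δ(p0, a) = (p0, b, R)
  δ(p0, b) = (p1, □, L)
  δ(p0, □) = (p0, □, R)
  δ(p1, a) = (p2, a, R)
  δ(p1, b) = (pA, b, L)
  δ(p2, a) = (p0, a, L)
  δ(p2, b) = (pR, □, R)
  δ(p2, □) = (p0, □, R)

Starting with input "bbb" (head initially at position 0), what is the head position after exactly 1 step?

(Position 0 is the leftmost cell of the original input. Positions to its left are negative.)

Execution trace (head position shown):
Step 0: [p0]bbb  (head at position 0)
Step 1: move left → [p1]□□bb  (head at position -1)

After 1 step, the head is at position -1.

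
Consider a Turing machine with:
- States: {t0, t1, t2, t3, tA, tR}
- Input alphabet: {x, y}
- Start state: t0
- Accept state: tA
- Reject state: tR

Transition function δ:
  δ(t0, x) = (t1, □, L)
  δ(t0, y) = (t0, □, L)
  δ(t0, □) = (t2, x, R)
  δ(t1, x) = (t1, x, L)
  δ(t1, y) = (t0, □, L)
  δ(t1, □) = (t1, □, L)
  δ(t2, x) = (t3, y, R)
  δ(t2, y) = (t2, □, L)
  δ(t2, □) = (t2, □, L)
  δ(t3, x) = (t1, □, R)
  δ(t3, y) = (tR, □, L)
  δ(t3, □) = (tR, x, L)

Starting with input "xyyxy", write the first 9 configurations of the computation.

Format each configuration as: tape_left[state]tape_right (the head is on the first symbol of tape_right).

Transitions applied:
Step 1: δ(t0, x) = (t1, □, L)
Step 2: δ(t1, □) = (t1, □, L)
Step 3: δ(t1, □) = (t1, □, L)
Step 4: δ(t1, □) = (t1, □, L)
Step 5: δ(t1, □) = (t1, □, L)
Step 6: δ(t1, □) = (t1, □, L)
Step 7: δ(t1, □) = (t1, □, L)
Step 8: δ(t1, □) = (t1, □, L)

The first 9 configurations are:
[t0]xyyxy ⊢ [t1]□□yyxy ⊢ [t1]□□□yyxy ⊢ [t1]□□□□yyxy ⊢ [t1]□□□□□yyxy ⊢ [t1]□□□□□□yyxy ⊢ [t1]□□□□□□□yyxy ⊢ [t1]□□□□□□□□yyxy ⊢ [t1]□□□□□□□□□yyxy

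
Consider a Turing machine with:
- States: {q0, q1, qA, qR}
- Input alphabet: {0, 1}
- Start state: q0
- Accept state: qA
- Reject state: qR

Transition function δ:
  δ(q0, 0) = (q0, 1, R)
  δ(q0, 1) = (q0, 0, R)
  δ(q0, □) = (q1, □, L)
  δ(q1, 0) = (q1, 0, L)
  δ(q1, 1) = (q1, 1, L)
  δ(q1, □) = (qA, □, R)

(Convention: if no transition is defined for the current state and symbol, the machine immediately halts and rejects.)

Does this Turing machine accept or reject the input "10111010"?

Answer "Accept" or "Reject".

Execution trace:
Initial: [q0]10111010
Step 1: δ(q0, 1) = (q0, 0, R) → 0[q0]0111010
Step 2: δ(q0, 0) = (q0, 1, R) → 01[q0]111010
Step 3: δ(q0, 1) = (q0, 0, R) → 010[q0]11010
Step 4: δ(q0, 1) = (q0, 0, R) → 0100[q0]1010
Step 5: δ(q0, 1) = (q0, 0, R) → 01000[q0]010
Step 6: δ(q0, 0) = (q0, 1, R) → 010001[q0]10
Step 7: δ(q0, 1) = (q0, 0, R) → 0100010[q0]0
Step 8: δ(q0, 0) = (q0, 1, R) → 01000101[q0]□
Step 9: δ(q0, □) = (q1, □, L) → 0100010[q1]1□
Step 10: δ(q1, 1) = (q1, 1, L) → 010001[q1]01□
Step 11: δ(q1, 0) = (q1, 0, L) → 01000[q1]101□
Step 12: δ(q1, 1) = (q1, 1, L) → 0100[q1]0101□
Step 13: δ(q1, 0) = (q1, 0, L) → 010[q1]00101□
Step 14: δ(q1, 0) = (q1, 0, L) → 01[q1]000101□
Step 15: δ(q1, 0) = (q1, 0, L) → 0[q1]1000101□
Step 16: δ(q1, 1) = (q1, 1, L) → [q1]01000101□
Step 17: δ(q1, 0) = (q1, 0, L) → [q1]□01000101□
Step 18: δ(q1, □) = (qA, □, R) → □[qA]01000101□

The machine reaches the accept state qA and halts.

Answer: Accept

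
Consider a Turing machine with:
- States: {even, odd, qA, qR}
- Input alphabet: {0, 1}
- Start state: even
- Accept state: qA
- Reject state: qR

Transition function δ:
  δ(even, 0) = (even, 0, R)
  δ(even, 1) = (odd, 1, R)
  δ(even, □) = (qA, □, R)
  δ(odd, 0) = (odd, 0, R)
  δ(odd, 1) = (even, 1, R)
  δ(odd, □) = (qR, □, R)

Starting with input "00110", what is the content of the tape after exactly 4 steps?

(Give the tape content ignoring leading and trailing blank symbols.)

Execution trace:
Initial: [even]00110
Step 1: δ(even, 0) = (even, 0, R) → 0[even]0110
Step 2: δ(even, 0) = (even, 0, R) → 00[even]110
Step 3: δ(even, 1) = (odd, 1, R) → 001[odd]10
Step 4: δ(odd, 1) = (even, 1, R) → 0011[even]0

After 4 steps, the tape (ignoring leading/trailing blanks) is: 00110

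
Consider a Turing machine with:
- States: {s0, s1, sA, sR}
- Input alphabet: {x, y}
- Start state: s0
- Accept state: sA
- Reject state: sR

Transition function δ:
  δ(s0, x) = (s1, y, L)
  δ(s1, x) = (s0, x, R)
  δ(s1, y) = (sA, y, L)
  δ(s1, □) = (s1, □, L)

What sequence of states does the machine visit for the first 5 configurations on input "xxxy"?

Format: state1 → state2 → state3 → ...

Execution trace:
Initial: [s0]xxxy
Step 1: δ(s0, x) = (s1, y, L) → [s1]□yxxy
Step 2: δ(s1, □) = (s1, □, L) → [s1]□□yxxy
Step 3: δ(s1, □) = (s1, □, L) → [s1]□□□yxxy
Step 4: δ(s1, □) = (s1, □, L) → [s1]□□□□yxxy

State sequence: s0 → s1 → s1 → s1 → s1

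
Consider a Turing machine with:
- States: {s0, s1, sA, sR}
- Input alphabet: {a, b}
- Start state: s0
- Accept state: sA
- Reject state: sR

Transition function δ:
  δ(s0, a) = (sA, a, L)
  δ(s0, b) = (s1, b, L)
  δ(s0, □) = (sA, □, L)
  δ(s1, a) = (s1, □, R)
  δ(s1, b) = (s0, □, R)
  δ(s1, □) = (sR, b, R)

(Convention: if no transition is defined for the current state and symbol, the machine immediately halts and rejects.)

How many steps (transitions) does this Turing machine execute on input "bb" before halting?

Execution trace:
Initial: [s0]bb
Step 1: δ(s0, b) = (s1, b, L) → [s1]□bb
Step 2: δ(s1, □) = (sR, b, R) → b[sR]bb

The machine reaches the reject state sR and halts.

The machine executed 2 steps before halting.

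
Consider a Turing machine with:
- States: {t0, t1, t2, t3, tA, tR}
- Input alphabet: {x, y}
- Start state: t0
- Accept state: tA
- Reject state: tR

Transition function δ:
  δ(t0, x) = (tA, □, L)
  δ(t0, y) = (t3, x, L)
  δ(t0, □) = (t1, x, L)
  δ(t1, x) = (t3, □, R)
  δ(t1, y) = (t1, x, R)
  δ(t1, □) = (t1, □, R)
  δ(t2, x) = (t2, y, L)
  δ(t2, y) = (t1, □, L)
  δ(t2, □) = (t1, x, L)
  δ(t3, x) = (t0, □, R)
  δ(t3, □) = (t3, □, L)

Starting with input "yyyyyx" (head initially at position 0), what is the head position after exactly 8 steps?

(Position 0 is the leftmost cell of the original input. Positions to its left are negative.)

Execution trace (head position shown):
Step 0: [t0]yyyyyx  (head at position 0)
Step 1: move left → [t3]□xyyyyx  (head at position -1)
Step 2: move left → [t3]□□xyyyyx  (head at position -2)
Step 3: move left → [t3]□□□xyyyyx  (head at position -3)
Step 4: move left → [t3]□□□□xyyyyx  (head at position -4)
Step 5: move left → [t3]□□□□□xyyyyx  (head at position -5)
Step 6: move left → [t3]□□□□□□xyyyyx  (head at position -6)
Step 7: move left → [t3]□□□□□□□xyyyyx  (head at position -7)
Step 8: move left → [t3]□□□□□□□□xyyyyx  (head at position -8)

After 8 steps, the head is at position -8.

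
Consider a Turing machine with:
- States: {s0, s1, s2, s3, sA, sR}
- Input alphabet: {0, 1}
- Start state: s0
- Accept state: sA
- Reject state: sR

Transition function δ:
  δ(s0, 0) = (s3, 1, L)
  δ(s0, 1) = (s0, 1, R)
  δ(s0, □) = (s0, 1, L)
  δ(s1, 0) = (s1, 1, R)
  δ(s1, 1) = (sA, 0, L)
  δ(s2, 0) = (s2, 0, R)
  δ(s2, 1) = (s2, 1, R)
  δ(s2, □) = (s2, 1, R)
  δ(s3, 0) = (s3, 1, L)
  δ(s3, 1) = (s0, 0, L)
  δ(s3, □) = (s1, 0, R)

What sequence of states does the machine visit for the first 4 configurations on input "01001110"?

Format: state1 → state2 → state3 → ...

Execution trace:
Initial: [s0]01001110
Step 1: δ(s0, 0) = (s3, 1, L) → [s3]□11001110
Step 2: δ(s3, □) = (s1, 0, R) → 0[s1]11001110
Step 3: δ(s1, 1) = (sA, 0, L) → [sA]001001110

The machine reaches the accept state sA and halts.

State sequence: s0 → s3 → s1 → sA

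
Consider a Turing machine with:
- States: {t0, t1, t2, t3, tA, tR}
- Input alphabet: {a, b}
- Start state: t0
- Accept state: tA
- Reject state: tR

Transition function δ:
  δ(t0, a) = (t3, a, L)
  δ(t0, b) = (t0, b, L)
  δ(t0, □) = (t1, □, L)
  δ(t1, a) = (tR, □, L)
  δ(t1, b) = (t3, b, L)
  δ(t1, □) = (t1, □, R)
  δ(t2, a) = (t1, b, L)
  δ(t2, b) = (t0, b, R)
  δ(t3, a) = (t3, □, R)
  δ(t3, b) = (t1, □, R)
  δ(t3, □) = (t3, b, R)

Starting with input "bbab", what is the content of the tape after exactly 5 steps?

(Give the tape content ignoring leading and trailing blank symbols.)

Execution trace:
Initial: [t0]bbab
Step 1: δ(t0, b) = (t0, b, L) → [t0]□bbab
Step 2: δ(t0, □) = (t1, □, L) → [t1]□□bbab
Step 3: δ(t1, □) = (t1, □, R) → □[t1]□bbab
Step 4: δ(t1, □) = (t1, □, R) → □□[t1]bbab
Step 5: δ(t1, b) = (t3, b, L) → □[t3]□bbab

After 5 steps, the tape (ignoring leading/trailing blanks) is: bbab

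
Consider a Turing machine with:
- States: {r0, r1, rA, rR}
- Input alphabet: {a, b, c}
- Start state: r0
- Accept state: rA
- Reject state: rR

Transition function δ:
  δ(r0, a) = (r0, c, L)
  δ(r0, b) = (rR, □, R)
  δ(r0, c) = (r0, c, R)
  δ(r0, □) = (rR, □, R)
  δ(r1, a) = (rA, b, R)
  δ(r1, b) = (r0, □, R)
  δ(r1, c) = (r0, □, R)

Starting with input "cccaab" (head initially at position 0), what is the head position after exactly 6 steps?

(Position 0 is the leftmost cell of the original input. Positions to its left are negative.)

Execution trace (head position shown):
Step 0: [r0]cccaab  (head at position 0)
Step 1: move right → c[r0]ccaab  (head at position 1)
Step 2: move right → cc[r0]caab  (head at position 2)
Step 3: move right → ccc[r0]aab  (head at position 3)
Step 4: move left → cc[r0]ccab  (head at position 2)
Step 5: move right → ccc[r0]cab  (head at position 3)
Step 6: move right → cccc[r0]ab  (head at position 4)

After 6 steps, the head is at position 4.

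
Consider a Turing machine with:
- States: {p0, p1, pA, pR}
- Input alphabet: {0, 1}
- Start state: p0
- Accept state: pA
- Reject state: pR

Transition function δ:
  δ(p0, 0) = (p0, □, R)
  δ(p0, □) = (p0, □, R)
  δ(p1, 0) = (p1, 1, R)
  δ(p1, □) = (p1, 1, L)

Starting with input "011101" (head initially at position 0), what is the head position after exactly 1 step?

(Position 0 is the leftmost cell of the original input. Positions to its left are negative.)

Execution trace (head position shown):
Step 0: [p0]011101  (head at position 0)
Step 1: move right → □[p0]11101  (head at position 1)

After 1 step, the head is at position 1.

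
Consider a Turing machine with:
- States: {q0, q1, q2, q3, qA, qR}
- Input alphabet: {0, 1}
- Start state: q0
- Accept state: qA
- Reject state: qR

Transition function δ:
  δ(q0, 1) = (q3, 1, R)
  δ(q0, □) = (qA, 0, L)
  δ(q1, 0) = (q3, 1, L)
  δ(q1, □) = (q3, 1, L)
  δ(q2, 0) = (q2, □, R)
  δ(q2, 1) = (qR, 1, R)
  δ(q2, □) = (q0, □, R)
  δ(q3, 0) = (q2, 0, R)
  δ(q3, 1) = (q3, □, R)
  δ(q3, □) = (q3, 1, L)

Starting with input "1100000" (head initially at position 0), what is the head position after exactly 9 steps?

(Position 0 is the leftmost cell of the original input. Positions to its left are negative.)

Execution trace (head position shown):
Step 0: [q0]1100000  (head at position 0)
Step 1: move right → 1[q3]100000  (head at position 1)
Step 2: move right → 1□[q3]00000  (head at position 2)
Step 3: move right → 1□0[q2]0000  (head at position 3)
Step 4: move right → 1□0□[q2]000  (head at position 4)
Step 5: move right → 1□0□□[q2]00  (head at position 5)
Step 6: move right → 1□0□□□[q2]0  (head at position 6)
Step 7: move right → 1□0□□□□[q2]□  (head at position 7)
Step 8: move right → 1□0□□□□□[q0]□  (head at position 8)
Step 9: move left → 1□0□□□□[qA]□0  (head at position 7)

After 9 steps, the head is at position 7.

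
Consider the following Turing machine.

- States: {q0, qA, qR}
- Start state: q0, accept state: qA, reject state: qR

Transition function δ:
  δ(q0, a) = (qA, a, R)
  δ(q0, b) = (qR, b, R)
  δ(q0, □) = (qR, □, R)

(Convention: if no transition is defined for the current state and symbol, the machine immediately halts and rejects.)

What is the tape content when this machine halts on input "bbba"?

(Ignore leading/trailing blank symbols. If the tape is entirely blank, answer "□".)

Execution trace:
Initial: [q0]bbba
Step 1: δ(q0, b) = (qR, b, R) → b[qR]bba

The machine reaches the reject state qR and halts.

Final tape (ignoring leading/trailing blanks): bbba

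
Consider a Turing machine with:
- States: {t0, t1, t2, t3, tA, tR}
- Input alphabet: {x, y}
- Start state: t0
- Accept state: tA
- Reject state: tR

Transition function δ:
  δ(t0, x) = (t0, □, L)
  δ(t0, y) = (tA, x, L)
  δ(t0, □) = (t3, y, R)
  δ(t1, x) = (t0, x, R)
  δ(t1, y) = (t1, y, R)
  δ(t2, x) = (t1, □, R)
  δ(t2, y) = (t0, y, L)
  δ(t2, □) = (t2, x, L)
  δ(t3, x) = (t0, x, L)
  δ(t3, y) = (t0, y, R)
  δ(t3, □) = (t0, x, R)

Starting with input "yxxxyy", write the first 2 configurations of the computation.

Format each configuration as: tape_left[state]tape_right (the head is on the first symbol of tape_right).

Transitions applied:
Step 1: δ(t0, y) = (tA, x, L)

The first 2 configurations are:
[t0]yxxxyy ⊢ [tA]□xxxxyy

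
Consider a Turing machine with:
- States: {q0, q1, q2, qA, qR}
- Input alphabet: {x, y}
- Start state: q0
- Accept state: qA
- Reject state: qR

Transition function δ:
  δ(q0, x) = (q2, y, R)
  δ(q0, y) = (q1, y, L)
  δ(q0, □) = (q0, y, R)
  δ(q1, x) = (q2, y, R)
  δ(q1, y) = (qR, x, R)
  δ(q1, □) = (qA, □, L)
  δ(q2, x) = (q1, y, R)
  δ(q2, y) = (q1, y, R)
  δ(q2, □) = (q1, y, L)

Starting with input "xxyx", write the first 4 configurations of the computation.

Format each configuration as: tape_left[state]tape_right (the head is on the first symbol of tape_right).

Transitions applied:
Step 1: δ(q0, x) = (q2, y, R)
Step 2: δ(q2, x) = (q1, y, R)
Step 3: δ(q1, y) = (qR, x, R)

The first 4 configurations are:
[q0]xxyx ⊢ y[q2]xyx ⊢ yy[q1]yx ⊢ yyx[qR]x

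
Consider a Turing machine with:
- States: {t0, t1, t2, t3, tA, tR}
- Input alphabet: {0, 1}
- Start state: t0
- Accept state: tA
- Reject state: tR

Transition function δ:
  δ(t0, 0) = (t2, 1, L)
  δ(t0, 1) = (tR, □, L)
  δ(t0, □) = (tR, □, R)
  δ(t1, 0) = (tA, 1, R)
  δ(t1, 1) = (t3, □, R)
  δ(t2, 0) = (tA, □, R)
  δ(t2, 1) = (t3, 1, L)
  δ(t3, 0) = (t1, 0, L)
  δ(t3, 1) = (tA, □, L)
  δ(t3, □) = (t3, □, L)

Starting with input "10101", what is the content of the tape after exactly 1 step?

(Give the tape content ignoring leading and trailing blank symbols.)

Execution trace:
Initial: [t0]10101
Step 1: δ(t0, 1) = (tR, □, L) → [tR]□□0101

The machine reaches the reject state tR and halts.

After 1 step, the tape (ignoring leading/trailing blanks) is: 0101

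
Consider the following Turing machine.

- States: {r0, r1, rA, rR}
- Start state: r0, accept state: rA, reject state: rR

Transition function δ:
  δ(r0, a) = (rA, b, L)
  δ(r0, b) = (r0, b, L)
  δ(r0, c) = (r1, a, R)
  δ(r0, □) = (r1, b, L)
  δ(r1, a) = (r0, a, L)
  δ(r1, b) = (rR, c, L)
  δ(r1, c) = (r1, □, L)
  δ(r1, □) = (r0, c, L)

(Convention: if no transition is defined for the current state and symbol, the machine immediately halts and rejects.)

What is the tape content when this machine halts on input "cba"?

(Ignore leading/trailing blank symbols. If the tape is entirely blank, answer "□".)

Execution trace:
Initial: [r0]cba
Step 1: δ(r0, c) = (r1, a, R) → a[r1]ba
Step 2: δ(r1, b) = (rR, c, L) → [rR]aca

The machine reaches the reject state rR and halts.

Final tape (ignoring leading/trailing blanks): aca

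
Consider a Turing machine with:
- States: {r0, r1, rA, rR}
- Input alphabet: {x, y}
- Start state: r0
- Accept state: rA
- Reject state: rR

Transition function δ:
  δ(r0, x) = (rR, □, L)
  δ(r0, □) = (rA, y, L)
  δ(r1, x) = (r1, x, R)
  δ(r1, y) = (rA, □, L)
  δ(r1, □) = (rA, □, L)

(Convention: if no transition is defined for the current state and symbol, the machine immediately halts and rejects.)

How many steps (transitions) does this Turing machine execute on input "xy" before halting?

Execution trace:
Initial: [r0]xy
Step 1: δ(r0, x) = (rR, □, L) → [rR]□□y

The machine reaches the reject state rR and halts.

The machine executed 1 step before halting.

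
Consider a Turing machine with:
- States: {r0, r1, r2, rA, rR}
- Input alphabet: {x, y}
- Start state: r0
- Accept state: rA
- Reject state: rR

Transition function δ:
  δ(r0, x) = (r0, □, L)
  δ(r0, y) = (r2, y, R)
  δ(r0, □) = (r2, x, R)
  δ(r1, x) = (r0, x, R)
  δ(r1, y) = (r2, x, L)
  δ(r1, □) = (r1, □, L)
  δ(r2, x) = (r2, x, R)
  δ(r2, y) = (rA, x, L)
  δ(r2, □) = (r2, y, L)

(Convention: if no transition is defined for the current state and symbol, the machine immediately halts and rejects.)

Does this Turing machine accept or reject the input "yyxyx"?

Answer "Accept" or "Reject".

Execution trace:
Initial: [r0]yyxyx
Step 1: δ(r0, y) = (r2, y, R) → y[r2]yxyx
Step 2: δ(r2, y) = (rA, x, L) → [rA]yxxyx

The machine reaches the accept state rA and halts.

Answer: Accept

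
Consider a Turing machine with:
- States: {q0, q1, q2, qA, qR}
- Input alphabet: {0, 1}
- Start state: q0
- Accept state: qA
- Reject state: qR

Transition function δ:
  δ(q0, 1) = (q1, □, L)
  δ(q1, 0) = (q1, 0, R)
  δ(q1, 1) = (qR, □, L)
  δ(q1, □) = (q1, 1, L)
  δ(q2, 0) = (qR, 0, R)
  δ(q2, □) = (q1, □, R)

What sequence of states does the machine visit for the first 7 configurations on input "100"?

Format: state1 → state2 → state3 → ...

Execution trace:
Initial: [q0]100
Step 1: δ(q0, 1) = (q1, □, L) → [q1]□□00
Step 2: δ(q1, □) = (q1, 1, L) → [q1]□1□00
Step 3: δ(q1, □) = (q1, 1, L) → [q1]□11□00
Step 4: δ(q1, □) = (q1, 1, L) → [q1]□111□00
Step 5: δ(q1, □) = (q1, 1, L) → [q1]□1111□00
Step 6: δ(q1, □) = (q1, 1, L) → [q1]□11111□00

State sequence: q0 → q1 → q1 → q1 → q1 → q1 → q1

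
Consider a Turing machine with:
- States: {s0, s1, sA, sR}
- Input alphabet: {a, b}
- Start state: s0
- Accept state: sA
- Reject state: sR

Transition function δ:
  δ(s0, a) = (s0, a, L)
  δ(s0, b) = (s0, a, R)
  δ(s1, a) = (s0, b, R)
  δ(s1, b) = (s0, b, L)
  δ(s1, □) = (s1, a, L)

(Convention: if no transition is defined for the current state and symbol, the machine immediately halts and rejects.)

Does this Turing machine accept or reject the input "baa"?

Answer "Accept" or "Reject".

Execution trace:
Initial: [s0]baa
Step 1: δ(s0, b) = (s0, a, R) → a[s0]aa
Step 2: δ(s0, a) = (s0, a, L) → [s0]aaa
Step 3: δ(s0, a) = (s0, a, L) → [s0]□aaa

No transition is defined for δ(s0, □). By convention the machine halts and rejects.

Answer: Reject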